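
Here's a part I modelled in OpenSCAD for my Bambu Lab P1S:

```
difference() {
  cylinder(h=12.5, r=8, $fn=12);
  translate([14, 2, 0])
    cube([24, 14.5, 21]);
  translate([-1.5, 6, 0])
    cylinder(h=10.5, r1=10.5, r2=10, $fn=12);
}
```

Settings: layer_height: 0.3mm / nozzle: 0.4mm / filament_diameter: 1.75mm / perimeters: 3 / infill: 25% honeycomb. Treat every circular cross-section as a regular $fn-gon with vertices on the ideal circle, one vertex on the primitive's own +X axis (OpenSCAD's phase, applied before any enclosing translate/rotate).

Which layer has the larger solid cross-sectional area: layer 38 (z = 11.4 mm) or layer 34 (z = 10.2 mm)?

layer 38 (z = 11.4 mm)

Layer 38 (z = 11.4): the r=8 cylinder gives a regular 12-gon of circumradius 8 (constant along its height) (area = (12/2)·8.000²·sin(360°/12) = 192.00 mm²); the cube at (14, 2) is present — its section is the full 24×14.5 rectangle (area 348.00 mm²); the cone at (-1.5, 6) does not reach this height (z outside [0, 10.5]); Subtracting the remaining from the first: starting from the r=8 cylinder (192.00 mm²), the 24×14.5 cube at (14, 2) misses the remaining region (no effect) — area = 192.00 mm². So its area = 192.00 mm². Layer 34 (z = 10.2): the cylinder: section is a regular 12-gon, circumradius r=8 (area = (12/2)·8.000²·sin(360°/12) = 192.00 mm²); the cube at (14, 2) is present — its section is the full 24×14.5 rectangle (area 348.00 mm²); the cone at (-1.5, 6): at t=0.971 of its height the radius interpolates to r₁+(r₂−r₁)t = 10.014, giving a regular 12-gon of that circumradius (area = (12/2)·10.014²·sin(360°/12) = 300.86 mm²); After the difference (first − rest): starting from the r=8 cylinder (192.00 mm²), the 24×14.5 cube at (14, 2) misses the remaining region (no effect); the cone at (-1.5, 6) partially overlaps it — only the 134.20 mm² overlap (of its 300.86 mm²) is removed, clipping the outline — area = 57.80 mm². So its area = 57.80 mm². Layer 38 is larger (192.00 vs 57.80 mm²).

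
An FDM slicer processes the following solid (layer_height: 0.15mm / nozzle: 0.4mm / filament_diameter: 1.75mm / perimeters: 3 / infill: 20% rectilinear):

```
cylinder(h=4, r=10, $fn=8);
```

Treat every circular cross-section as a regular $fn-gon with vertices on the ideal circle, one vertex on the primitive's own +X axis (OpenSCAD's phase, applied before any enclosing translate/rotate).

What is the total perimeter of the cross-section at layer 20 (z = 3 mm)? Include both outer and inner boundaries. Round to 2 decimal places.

61.23 mm

At z = 3 mm: the r=10 cylinder gives a regular 8-gon of circumradius 10 (constant along its height) (perimeter = 2·8·10.000·sin(180°/8) = 61.23 mm). Overall, the cross-section is a single solid region. Total boundary length (outer) = 61.23 mm.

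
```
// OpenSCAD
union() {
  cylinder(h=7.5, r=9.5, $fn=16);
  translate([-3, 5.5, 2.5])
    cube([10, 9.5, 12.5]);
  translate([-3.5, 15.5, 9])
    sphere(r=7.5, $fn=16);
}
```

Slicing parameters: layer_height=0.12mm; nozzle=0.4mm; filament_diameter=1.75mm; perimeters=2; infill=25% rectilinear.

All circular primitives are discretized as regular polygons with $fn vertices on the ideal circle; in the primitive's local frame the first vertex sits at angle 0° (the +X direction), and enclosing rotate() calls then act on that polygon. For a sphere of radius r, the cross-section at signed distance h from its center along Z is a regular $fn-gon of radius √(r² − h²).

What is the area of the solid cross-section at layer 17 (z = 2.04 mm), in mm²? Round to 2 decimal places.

300.20 mm²

At z = 2.04 mm: the r=9.5 cylinder gives a regular 16-gon of circumradius 9.5 (constant along its height) (area = (16/2)·9.500²·sin(360°/16) = 276.30 mm²); the cube at (-3, 5.5) is not intersected at this z (z outside [2.5, 15]); the r=7.5 sphere at (-3.5, 15.5) contributes a regular 16-gon of circumradius √(7.5²−6.96²) = 2.794 (area = (16/2)·2.794²·sin(360°/16) = 23.91 mm²); Combining (union): the 2 present regions are separate (no shared area or edge), so areas and boundary lengths simply add and each stays a separate island — area = 300.20 mm². Overall, the cross-section has 2 separate islands. Net area = 300.20 mm².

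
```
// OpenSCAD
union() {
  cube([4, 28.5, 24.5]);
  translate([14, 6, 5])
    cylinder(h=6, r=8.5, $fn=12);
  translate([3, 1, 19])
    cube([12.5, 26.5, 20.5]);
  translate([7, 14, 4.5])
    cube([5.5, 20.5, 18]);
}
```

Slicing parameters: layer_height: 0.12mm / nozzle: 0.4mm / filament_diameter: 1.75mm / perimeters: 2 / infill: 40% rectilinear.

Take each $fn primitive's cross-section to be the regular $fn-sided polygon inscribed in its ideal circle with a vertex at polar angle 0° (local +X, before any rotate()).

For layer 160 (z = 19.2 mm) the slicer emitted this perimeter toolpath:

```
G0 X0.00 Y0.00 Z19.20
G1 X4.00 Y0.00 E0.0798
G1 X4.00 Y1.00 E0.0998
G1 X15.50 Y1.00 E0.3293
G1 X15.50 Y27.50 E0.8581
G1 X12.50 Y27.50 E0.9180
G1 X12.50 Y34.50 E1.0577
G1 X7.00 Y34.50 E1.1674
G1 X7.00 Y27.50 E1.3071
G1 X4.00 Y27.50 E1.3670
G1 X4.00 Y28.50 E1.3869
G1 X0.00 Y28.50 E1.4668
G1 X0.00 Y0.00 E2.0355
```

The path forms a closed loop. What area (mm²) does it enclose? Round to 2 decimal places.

Apply the shoelace formula to the sequence of (X, Y) vertices; enclosed area = 457.25 mm².

457.25 mm²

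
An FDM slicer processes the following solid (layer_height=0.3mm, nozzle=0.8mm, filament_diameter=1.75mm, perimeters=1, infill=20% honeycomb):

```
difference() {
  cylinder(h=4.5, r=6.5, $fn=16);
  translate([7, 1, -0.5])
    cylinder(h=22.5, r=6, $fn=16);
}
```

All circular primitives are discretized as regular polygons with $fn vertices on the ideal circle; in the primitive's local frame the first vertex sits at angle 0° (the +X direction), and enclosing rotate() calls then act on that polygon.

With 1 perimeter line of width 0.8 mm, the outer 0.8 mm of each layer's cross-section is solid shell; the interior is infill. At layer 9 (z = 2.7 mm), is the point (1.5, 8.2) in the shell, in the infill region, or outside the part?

outside

At z = 2.7 mm: the r=6.5 cylinder contributes a regular 16-gon of circumradius 6.5; the r=6 cylinder at (7, 1) contributes a regular 16-gon of circumradius 6; After the difference (first − rest): starting from the r=6.5 cylinder, the r=6 cylinder at (7, 1) partially overlaps it — only the 37.31 mm² overlap (of its 110.21 mm²) is removed, clipping the outline — 1 connected region. Overall, the cross-section is a single solid region. The nearest boundary edge runs (0.00, 6.50)→(2.49, 6.01); distance from the point to it = 1.96 mm. The point is not inside any of the regions above, so it lies outside the cross-section (1.96 mm from the nearest boundary).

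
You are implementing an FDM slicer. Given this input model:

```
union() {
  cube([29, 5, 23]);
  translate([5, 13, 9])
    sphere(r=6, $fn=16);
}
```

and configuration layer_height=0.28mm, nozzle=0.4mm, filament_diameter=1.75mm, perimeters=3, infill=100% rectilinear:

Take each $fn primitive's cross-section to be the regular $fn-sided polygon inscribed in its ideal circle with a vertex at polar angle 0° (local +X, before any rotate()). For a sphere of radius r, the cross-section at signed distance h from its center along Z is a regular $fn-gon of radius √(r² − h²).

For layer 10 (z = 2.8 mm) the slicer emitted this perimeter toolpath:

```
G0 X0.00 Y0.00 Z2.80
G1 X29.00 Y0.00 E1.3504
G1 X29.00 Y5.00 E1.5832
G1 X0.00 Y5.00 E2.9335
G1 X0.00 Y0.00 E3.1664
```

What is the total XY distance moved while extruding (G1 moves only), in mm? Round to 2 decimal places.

68.00 mm

Sum the Euclidean lengths of each G1 segment: total = 68.00 mm.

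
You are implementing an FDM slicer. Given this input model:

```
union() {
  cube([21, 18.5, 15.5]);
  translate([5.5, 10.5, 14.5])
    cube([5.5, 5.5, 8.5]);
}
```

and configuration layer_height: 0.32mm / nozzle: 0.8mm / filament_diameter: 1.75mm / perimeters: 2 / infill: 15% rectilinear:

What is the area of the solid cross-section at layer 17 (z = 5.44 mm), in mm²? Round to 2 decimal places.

388.50 mm²

At z = 5.44 mm: the 21×18.5 cube contributes its full rectangle (area 388.50 mm²); the cube at (5.5, 10.5) is absent (z outside [14.5, 23]); Merging all regions: only the 21×18.5 cube is present, so the union is just that shape — area = 388.50 mm². Overall, the cross-section is a single solid region. Net area = 388.50 mm².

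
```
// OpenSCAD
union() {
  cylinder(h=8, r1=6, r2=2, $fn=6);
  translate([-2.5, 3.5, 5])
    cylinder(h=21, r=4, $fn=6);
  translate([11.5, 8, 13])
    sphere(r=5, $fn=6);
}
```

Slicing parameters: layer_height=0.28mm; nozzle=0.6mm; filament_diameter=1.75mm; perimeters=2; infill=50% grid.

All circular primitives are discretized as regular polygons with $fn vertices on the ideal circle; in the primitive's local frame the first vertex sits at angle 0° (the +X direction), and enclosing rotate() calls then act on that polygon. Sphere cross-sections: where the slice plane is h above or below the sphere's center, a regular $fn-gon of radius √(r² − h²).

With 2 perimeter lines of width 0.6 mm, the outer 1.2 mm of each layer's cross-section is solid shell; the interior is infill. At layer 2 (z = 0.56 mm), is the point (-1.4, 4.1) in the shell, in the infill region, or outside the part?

shell

At z = 0.56 mm: the cone (r1=6→r2=2) has section circumradius 5.720 here — a regular 6-gon; the cylinder at (-2.5, 3.5) is not intersected at this z (z outside [5, 26]); the sphere at (11.5, 8) is not intersected at this z (|z−center|=12.440 > r=5); Combining (union): only the cone is present, so the union is just that shape — 1 connected region. Overall, the cross-section is a single solid region. The nearest boundary edge runs (2.86, 4.95)→(-2.86, 4.95); distance from the point to it = 0.85 mm. The point is inside the cross-section, 0.85 mm from the nearest boundary — within the 1.2 mm shell band (2 × 0.6).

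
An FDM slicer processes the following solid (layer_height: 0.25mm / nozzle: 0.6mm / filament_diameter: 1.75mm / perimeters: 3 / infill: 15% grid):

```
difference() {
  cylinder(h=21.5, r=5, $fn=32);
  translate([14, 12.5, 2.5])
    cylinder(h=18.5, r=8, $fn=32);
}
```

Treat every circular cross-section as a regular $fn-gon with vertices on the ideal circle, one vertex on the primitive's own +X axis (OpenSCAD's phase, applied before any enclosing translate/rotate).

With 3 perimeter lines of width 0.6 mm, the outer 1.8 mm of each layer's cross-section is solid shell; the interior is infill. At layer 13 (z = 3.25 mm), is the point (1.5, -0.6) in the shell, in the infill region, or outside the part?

infill

At z = 3.25 mm: the r=5 cylinder gives a regular 32-gon of circumradius 5 (constant along its height); the r=8 cylinder at (14, 12.5) gives a regular 32-gon of circumradius 8 (constant along its height); Subtracting the remaining from the first: starting from the r=5 cylinder, the r=8 cylinder at (14, 12.5) misses the remaining region (no effect) — 1 connected region. Overall, the cross-section is a single solid region. The nearest boundary edge runs (4.90, -0.98)→(4.62, -1.91); distance from the point to it = 3.37 mm. The point is inside the cross-section and 3.37 mm from the nearest boundary — more than the 1.8 mm shell width (3 × 0.6), so it's in the infill interior.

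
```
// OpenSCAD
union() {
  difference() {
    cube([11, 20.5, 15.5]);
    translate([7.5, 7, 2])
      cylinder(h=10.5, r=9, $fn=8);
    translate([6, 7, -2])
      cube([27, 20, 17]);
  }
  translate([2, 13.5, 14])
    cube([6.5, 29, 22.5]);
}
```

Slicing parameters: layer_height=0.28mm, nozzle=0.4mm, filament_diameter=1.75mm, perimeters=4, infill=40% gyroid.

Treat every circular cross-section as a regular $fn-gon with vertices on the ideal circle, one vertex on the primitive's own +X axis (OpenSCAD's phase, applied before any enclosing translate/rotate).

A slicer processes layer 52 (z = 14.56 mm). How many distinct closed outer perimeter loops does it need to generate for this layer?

1

At z = 14.56 mm: the cube is present — its section is the full 11×20.5 rectangle; the cylinder at (7.5, 7) is absent (z outside [2, 12.5]); the cube at (6, 7) is present — its section is the full 27×20 rectangle; Taking the first minus the rest: starting from the 11×20.5 cube, the 27×20 cube at (6, 7) partially overlaps it — only the 67.50 mm² overlap (of its 540.00 mm²) is removed, clipping the outline — 1 connected region; the cube at (2, 13.5) (footprint 6.5×29) is included at this height; Taking the union: the regions partially overlap (shared area 28.00 mm²), so overlapping operands fuse into one piece — 1 connected region. The result has 1 disconnected region.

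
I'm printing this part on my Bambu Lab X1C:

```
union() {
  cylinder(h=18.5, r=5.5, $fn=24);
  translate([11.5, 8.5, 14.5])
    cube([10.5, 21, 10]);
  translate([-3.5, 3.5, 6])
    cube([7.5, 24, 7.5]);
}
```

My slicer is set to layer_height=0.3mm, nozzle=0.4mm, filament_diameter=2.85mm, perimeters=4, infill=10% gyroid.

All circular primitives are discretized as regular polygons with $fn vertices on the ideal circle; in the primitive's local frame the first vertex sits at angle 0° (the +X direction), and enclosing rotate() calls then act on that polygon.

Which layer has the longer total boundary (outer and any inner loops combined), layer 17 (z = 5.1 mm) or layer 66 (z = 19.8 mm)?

layer 66 (z = 19.8 mm)

Layer 17 (z = 5.1): the cylinder: section is a regular 24-gon, circumradius r=5.5 (perimeter = 2·24·5.500·sin(180°/24) = 34.46 mm); the cube at (11.5, 8.5) is not intersected at this z (z outside [14.5, 24.5]); the cube at (-3.5, 3.5) is absent (z outside [6, 13.5]); Merging all regions: only the r=5.5 cylinder is present, so the union is just that shape — boundary = 34.46 mm. So its perimeter = 34.46 mm. Layer 66 (z = 19.8): the cylinder is absent (z outside [0, 18.5]); the 10.5×21 cube at (11.5, 8.5) contributes its full rectangle (perimeter 63.00 mm); the cube at (-3.5, 3.5) is not intersected at this z (z outside [6, 13.5]); Combining (union): only the 10.5×21 cube at (11.5, 8.5) is present, so the union is just that shape — boundary = 63.00 mm. So its perimeter = 63.00 mm. Layer 66 is larger (63.00 vs 34.46 mm).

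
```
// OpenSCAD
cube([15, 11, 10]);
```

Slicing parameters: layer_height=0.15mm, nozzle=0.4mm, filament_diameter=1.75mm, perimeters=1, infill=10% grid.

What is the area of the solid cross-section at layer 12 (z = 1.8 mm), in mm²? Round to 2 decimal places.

At z = 1.8 mm: the cube (footprint 15×11) is included at this height (area 165.00 mm²). Overall, the cross-section is a single solid region. Net area = 165.00 mm².

165.00 mm²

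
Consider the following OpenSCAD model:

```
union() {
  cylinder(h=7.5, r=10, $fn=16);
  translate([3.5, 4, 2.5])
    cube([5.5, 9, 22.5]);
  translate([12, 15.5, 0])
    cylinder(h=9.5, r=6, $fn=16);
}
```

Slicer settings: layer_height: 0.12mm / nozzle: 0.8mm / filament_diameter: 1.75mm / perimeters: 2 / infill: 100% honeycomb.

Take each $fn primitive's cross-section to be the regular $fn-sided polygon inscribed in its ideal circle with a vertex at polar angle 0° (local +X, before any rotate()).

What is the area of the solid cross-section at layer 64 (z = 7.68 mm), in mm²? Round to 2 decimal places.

156.02 mm²

At z = 7.68 mm: the cylinder is absent (z outside [0, 7.5]); the 5.5×9 cube at (3.5, 4) contributes its full rectangle (area 49.50 mm²); the r=6 cylinder at (12, 15.5) gives a regular 16-gon of circumradius 6 (constant along its height) (area = (16/2)·6.000²·sin(360°/16) = 110.21 mm²); Combining (union): the regions partially overlap — summed areas 159.71 mm² minus the doubly-counted overlap 3.70 mm² gives 156.02 mm² — area = 156.02 mm². Overall, the cross-section is a single solid region. Net area = 156.02 mm².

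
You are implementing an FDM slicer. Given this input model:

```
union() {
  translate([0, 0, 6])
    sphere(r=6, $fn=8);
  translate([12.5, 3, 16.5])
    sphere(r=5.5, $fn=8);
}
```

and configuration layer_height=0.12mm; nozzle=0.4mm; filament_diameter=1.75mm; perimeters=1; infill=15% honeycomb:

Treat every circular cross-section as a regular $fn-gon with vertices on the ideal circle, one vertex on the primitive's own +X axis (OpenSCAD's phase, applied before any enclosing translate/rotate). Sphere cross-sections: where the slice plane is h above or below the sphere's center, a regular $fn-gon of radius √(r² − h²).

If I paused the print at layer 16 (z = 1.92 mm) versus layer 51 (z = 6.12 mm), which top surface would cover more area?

layer 51 (z = 6.12 mm)

Layer 16 (z = 1.92): the r=6 sphere contributes a regular 8-gon of circumradius √(6²−4.08²) = 4.399 (area = (8/2)·4.399²·sin(360°/8) = 54.74 mm²); the sphere at (12.5, 3) does not reach this height (|z−center|=14.580 > r=5.5); Merging all regions: only the r=6 sphere is present, so the union is just that shape — area = 54.74 mm². So its area = 54.74 mm². Layer 51 (z = 6.12): the r=6 sphere slices to a regular 8-gon of circumradius 5.999 (√(r²−h²) with h=0.12 from center) (area = (8/2)·5.999²·sin(360°/8) = 101.78 mm²); the sphere at (12.5, 3) does not reach this height (|z−center|=10.380 > r=5.5); Merging all regions: only the r=6 sphere is present, so the union is just that shape — area = 101.78 mm². So its area = 101.78 mm². Layer 51 is larger (101.78 vs 54.74 mm²).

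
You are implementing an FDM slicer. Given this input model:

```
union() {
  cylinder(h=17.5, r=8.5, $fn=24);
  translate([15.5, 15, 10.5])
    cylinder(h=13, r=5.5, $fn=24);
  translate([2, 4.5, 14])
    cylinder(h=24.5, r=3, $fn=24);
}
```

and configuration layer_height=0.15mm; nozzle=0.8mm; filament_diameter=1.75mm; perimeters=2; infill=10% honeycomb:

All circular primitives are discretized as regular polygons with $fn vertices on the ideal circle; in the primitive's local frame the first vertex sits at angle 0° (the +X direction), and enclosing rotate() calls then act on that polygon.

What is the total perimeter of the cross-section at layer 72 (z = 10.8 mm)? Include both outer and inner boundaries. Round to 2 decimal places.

At z = 10.8 mm: the r=8.5 cylinder contributes a regular 24-gon of circumradius 8.5 (perimeter = 2·24·8.500·sin(180°/24) = 53.25 mm); the cylinder at (15.5, 15): section is a regular 24-gon, circumradius r=5.5 (perimeter = 2·24·5.500·sin(180°/24) = 34.46 mm); the cylinder at (2, 4.5) is absent (z outside [14, 38.5]); Merging all regions: the 2 present regions are separate (no shared area or edge), so areas and boundary lengths simply add and each stays a separate island — boundary = 87.71 mm. Overall, the cross-section has 2 separate islands. Total boundary length (outer) = 87.71 mm.

87.71 mm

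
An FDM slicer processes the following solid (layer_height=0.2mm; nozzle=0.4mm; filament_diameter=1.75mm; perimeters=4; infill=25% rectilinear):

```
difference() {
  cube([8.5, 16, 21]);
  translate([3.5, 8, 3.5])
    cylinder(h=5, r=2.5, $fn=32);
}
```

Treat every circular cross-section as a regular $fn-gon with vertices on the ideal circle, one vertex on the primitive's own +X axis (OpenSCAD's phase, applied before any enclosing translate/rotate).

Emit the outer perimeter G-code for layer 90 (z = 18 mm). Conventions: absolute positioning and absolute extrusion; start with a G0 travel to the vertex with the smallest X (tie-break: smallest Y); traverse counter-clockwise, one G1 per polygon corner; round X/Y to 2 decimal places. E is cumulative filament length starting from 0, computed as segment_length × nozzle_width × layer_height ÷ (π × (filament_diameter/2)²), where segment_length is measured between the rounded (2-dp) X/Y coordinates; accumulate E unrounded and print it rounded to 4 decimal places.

G0 X0.00 Y0.00 Z18.00
G1 X8.50 Y0.00 E0.2827
G1 X8.50 Y16.00 E0.8149
G1 X0.00 Y16.00 E1.0976
G1 X0.00 Y0.00 E1.6297

At z = 18 mm: the cube is present — its section is the full 8.5×16 rectangle; the cylinder at (3.5, 8) is not intersected at this z (z outside [3.5, 8.5]); Taking the first minus the rest: none of the subtracted shapes is present at this height, so the 8.5×16 cube is unchanged — 1 connected region. The outline is a single polygon with 4 vertices. Extrusion per mm of travel: 0.4 × 0.2 / (π × 0.875²) = 0.033260. Accumulating E over each segment gives final E = 1.6297.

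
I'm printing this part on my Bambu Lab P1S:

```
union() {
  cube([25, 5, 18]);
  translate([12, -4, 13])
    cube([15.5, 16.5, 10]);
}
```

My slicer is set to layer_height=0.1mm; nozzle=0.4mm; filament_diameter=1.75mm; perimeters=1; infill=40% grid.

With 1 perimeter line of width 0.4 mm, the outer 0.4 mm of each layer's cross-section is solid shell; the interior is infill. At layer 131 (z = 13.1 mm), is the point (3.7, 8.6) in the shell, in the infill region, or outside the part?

At z = 13.1 mm: the 25×5 cube contributes its full rectangle; the cube at (12, -4) is present — its section is the full 15.5×16.5 rectangle; Combining (union): the regions partially overlap (shared area 65.00 mm²), so overlapping operands fuse into one piece — 1 connected region. Overall, the cross-section is a single solid region. The nearest boundary edge runs (0.00, 5.00)→(12.00, 5.00); distance from the point to it = 3.60 mm. The point is not inside any of the regions above, so it lies outside the cross-section (3.60 mm from the nearest boundary).

outside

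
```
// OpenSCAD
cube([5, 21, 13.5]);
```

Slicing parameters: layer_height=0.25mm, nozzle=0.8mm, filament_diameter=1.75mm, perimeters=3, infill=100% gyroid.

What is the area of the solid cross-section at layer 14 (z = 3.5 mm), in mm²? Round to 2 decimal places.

105.00 mm²

At z = 3.5 mm: the cube is present — its section is the full 5×21 rectangle (area 105.00 mm²). Overall, the cross-section is a single solid region. Net area = 105.00 mm².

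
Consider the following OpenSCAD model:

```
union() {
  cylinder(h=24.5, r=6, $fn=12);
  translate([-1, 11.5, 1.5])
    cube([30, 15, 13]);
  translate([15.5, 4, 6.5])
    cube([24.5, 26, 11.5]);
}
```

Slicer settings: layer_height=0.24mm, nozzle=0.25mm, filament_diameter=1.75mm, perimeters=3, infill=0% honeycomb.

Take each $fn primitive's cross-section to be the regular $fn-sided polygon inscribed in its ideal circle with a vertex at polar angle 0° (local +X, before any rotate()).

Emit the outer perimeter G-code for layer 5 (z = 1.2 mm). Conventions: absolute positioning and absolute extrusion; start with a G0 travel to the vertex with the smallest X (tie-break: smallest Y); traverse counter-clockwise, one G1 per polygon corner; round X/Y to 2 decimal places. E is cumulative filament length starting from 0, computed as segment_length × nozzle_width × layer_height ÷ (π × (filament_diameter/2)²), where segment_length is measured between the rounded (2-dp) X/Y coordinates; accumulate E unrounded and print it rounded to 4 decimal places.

At z = 1.2 mm: the cylinder: section is a regular 12-gon, circumradius r=6; the cube at (-1, 11.5) does not reach this height (z outside [1.5, 14.5]); the cube at (15.5, 4) is not intersected at this z (z outside [6.5, 18]); Taking the union: only the r=6 cylinder is present, so the union is just that shape — 1 connected region. The outline is a single polygon with 12 vertices. Extrusion per mm of travel: 0.25 × 0.24 / (π × 0.875²) = 0.024945. Accumulating E over each segment gives final E = 0.9300.

G0 X-6.00 Y0.00 Z1.20
G1 X-5.20 Y-3.00 E0.0775
G1 X-3.00 Y-5.20 E0.1551
G1 X0.00 Y-6.00 E0.2325
G1 X3.00 Y-5.20 E0.3100
G1 X5.20 Y-3.00 E0.3876
G1 X6.00 Y0.00 E0.4650
G1 X5.20 Y3.00 E0.5425
G1 X3.00 Y5.20 E0.6201
G1 X0.00 Y6.00 E0.6975
G1 X-3.00 Y5.20 E0.7750
G1 X-5.20 Y3.00 E0.8526
G1 X-6.00 Y0.00 E0.9300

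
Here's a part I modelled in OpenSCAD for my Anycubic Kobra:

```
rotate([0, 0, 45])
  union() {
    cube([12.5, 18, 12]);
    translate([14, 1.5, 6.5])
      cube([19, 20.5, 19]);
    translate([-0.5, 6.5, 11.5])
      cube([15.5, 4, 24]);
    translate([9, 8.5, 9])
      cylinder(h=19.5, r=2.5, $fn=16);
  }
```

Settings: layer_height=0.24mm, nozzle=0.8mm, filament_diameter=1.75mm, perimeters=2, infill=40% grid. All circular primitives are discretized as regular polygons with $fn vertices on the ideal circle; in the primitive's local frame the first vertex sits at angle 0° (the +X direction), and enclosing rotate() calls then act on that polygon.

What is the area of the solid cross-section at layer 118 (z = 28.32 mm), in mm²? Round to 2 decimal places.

At z = 28.32 mm: the cube does not reach this height (z outside [0, 12]); the cube at (14, 1.5) is not intersected at this z (z outside [6.5, 25.5]); the 15.5×4 cube at (-0.5, 6.5) contributes its full rectangle (area 62.00 mm²); the cylinder at (9, 8.5): section is a regular 16-gon, circumradius r=2.5 (area = (16/2)·2.500²·sin(360°/16) = 19.13 mm²); Taking the union: the regions partially overlap — summed areas 81.13 mm² minus the doubly-counted overlap 17.30 mm² gives 63.84 mm² — area = 63.84 mm²; (rotated 45° about Z; rotation is an isometry so areas/perimeters/island counts are preserved). Overall, the cross-section is a single solid region. Net area = 63.84 mm².

63.84 mm²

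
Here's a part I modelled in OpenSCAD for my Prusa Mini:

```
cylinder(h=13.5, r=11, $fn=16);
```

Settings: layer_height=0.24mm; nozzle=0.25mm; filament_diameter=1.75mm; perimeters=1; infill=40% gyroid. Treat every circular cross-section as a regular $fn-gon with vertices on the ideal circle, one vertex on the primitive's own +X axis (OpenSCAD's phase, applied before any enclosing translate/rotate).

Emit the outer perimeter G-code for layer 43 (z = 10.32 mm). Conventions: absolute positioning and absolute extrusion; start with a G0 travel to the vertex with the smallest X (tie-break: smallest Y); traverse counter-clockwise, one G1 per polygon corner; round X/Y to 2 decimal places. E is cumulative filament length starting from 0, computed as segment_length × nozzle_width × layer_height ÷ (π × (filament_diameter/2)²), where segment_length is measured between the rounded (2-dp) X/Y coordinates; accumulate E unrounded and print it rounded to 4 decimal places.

G0 X-11.00 Y0.00 Z10.32
G1 X-10.16 Y-4.21 E0.1071
G1 X-7.78 Y-7.78 E0.2141
G1 X-4.21 Y-10.16 E0.3211
G1 X0.00 Y-11.00 E0.4282
G1 X4.21 Y-10.16 E0.5353
G1 X7.78 Y-7.78 E0.6424
G1 X10.16 Y-4.21 E0.7494
G1 X11.00 Y0.00 E0.8565
G1 X10.16 Y4.21 E0.9636
G1 X7.78 Y7.78 E1.0706
G1 X4.21 Y10.16 E1.1776
G1 X0.00 Y11.00 E1.2847
G1 X-4.21 Y10.16 E1.3918
G1 X-7.78 Y7.78 E1.4988
G1 X-10.16 Y4.21 E1.6059
G1 X-11.00 Y0.00 E1.7129

At z = 10.32 mm: the r=11 cylinder contributes a regular 16-gon of circumradius 11. The outline is a single polygon with 16 vertices. Extrusion per mm of travel: 0.25 × 0.24 / (π × 0.875²) = 0.024945. Accumulating E over each segment gives final E = 1.7129.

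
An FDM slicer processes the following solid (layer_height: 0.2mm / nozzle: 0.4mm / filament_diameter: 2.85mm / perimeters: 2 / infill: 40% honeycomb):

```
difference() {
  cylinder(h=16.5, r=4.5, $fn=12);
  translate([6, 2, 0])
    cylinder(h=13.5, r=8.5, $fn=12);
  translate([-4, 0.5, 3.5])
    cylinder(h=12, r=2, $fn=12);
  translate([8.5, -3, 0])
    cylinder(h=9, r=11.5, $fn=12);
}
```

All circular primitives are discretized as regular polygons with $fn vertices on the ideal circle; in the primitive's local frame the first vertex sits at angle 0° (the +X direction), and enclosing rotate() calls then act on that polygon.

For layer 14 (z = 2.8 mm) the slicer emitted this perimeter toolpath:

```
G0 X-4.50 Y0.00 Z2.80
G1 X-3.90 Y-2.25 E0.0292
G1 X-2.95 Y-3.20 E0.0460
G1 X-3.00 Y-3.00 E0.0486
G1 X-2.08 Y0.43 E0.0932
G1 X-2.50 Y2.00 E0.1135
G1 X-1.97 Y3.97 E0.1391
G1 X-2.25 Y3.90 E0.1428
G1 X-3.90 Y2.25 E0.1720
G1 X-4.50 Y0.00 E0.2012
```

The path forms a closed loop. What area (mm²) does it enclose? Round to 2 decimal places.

Apply the shoelace formula to the sequence of (X, Y) vertices; enclosed area = 10.07 mm².

10.07 mm²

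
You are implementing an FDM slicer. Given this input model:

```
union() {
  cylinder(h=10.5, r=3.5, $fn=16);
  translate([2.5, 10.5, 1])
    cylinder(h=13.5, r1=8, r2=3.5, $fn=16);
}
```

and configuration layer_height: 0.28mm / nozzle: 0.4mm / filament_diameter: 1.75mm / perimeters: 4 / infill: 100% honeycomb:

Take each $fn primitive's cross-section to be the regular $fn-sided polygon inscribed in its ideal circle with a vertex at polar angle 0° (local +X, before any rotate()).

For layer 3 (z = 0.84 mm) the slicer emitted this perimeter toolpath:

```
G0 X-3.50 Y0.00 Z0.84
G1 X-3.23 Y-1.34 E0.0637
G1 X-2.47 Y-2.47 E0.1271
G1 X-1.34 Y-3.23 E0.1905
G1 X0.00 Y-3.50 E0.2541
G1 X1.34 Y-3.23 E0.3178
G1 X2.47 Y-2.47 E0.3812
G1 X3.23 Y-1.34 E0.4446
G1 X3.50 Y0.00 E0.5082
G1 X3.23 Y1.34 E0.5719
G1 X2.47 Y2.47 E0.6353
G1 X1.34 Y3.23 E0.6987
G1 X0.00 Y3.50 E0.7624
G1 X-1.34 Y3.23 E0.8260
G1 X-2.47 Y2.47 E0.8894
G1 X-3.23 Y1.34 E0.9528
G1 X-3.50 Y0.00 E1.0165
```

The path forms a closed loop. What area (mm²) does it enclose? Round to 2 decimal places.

37.43 mm²

Apply the shoelace formula to the sequence of (X, Y) vertices; enclosed area = 37.43 mm².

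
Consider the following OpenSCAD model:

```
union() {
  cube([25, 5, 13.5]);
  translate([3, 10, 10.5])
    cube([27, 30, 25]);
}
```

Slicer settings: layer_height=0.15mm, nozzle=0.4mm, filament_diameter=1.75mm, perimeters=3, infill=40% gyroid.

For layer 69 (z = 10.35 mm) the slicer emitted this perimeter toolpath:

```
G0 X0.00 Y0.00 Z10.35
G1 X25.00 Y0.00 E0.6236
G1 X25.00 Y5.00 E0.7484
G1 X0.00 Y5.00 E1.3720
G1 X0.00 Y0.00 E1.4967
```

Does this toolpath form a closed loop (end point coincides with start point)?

yes

Start point (G0): (0.00, 0.00). End point (last G1): the path returns to the start — closed.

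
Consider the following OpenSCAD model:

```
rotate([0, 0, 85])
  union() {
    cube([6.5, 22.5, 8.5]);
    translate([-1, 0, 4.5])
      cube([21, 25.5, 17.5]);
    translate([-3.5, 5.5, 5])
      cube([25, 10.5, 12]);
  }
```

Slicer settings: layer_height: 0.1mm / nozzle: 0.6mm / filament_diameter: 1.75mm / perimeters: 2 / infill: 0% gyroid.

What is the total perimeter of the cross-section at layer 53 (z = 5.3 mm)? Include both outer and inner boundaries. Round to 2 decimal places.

At z = 5.3 mm: the cube is present — its section is the full 6.5×22.5 rectangle (perimeter 58.00 mm); the cube at (-1, 0) is present — its section is the full 21×25.5 rectangle (perimeter 93.00 mm); the cube at (-3.5, 5.5) (footprint 25×10.5) is included at this height (perimeter 71.00 mm); Combining (union): the regions partially overlap (shared area 366.75 mm²), so the edge portions inside another operand are dropped and the merged outline is re-measured after clipping — boundary = 101.00 mm; (whole slice rotated 85° about Z — lengths, areas and connectivity unchanged). Overall, the cross-section is a single solid region. Total boundary length (outer) = 101.00 mm.

101.00 mm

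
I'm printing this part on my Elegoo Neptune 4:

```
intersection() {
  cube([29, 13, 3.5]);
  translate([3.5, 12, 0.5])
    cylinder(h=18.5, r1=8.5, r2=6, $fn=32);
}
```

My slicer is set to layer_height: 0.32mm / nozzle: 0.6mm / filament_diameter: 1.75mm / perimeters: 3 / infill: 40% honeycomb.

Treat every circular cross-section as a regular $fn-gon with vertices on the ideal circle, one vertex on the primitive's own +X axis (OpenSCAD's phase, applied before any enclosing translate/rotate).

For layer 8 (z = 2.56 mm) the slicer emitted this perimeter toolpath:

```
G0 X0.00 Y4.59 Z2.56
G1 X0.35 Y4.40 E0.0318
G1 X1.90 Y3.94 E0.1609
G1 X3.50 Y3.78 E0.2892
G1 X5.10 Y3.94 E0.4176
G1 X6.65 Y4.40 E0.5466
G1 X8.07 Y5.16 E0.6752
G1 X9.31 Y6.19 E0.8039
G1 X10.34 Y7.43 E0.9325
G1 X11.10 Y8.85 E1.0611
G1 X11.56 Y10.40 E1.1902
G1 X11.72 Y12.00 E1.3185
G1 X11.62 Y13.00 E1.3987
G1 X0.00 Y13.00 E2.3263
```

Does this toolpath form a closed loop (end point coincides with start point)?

no

Start point (G0): (0.00, 4.59). End point (last G1): the path does not return to the start — open.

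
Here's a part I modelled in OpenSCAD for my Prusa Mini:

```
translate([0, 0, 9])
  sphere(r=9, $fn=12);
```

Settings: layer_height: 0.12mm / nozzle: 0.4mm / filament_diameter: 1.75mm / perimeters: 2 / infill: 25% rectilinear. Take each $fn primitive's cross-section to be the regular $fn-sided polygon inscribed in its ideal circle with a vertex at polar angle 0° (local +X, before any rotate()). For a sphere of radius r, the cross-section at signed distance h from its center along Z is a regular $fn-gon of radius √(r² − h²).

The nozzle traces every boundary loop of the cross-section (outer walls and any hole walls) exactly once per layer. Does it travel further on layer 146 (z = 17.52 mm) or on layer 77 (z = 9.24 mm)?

Layer 146 (z = 17.52): the sphere: section is a regular 12-gon, circumradius = √(r²−h²) = √(9²−8.52²) = 2.900 (perimeter = 2·12·2.900·sin(180°/12) = 18.01 mm). So its perimeter = 18.01 mm. Layer 77 (z = 9.24): the r=9 sphere contributes a regular 12-gon of circumradius √(9²−0.24²) = 8.997 (perimeter = 2·12·8.997·sin(180°/12) = 55.89 mm). So its perimeter = 55.89 mm. Layer 77 is larger (55.89 vs 18.01 mm).

layer 77 (z = 9.24 mm)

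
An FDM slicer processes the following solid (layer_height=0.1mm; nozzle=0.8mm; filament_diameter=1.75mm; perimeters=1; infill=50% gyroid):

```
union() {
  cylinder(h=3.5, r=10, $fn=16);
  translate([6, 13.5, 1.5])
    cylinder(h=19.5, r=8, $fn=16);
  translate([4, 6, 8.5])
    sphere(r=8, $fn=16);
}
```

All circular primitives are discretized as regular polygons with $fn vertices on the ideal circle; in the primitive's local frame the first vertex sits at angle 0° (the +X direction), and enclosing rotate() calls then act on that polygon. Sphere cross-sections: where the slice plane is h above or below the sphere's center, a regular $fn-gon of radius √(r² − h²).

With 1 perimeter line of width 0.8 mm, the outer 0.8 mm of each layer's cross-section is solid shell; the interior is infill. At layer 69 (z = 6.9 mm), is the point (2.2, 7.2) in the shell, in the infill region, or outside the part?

infill

At z = 6.9 mm: the cylinder is absent (z outside [0, 3.5]); the r=8 cylinder at (6, 13.5) contributes a regular 16-gon of circumradius 8; the sphere at (4, 6): section is a regular 16-gon, circumradius = √(r²−h²) = √(8²−1.6²) = 7.838; Merging all regions: the regions partially overlap (shared area 75.85 mm²), so overlapping operands fuse into one piece — 1 connected region. Overall, the cross-section is a single solid region. The nearest boundary edge runs (-3.24, 9.00)→(-1.60, 11.46); distance from the point to it = 5.52 mm. The point is inside the cross-section and 5.52 mm from the nearest boundary — more than the 0.8 mm shell width (1 × 0.8), so it's in the infill interior.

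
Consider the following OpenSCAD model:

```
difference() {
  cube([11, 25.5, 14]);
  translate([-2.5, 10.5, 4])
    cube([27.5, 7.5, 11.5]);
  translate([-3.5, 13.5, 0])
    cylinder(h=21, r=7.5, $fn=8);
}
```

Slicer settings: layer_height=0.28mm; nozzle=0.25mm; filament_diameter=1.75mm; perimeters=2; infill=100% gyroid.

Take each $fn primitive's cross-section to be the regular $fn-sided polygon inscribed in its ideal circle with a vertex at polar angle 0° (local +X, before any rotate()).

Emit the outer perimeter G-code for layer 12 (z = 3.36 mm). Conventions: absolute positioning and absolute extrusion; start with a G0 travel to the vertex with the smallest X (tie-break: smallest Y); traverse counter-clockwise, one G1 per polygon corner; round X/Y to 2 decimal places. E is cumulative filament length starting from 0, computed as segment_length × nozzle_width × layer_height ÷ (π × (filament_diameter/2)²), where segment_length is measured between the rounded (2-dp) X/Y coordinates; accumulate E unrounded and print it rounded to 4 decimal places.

At z = 3.36 mm: the cube (footprint 11×25.5) is included at this height; the cube at (-2.5, 10.5) does not reach this height (z outside [4, 15.5]); the r=7.5 cylinder at (-3.5, 13.5) contributes a regular 8-gon of circumradius 7.5; Subtracting the remaining from the first: starting from the 11×25.5 cube, the r=7.5 cylinder at (-3.5, 13.5) partially overlaps it — only the 32.12 mm² overlap (of its 159.10 mm²) is removed, clipping the outline — 1 connected region. The outline is a single polygon with 9 vertices. Extrusion per mm of travel: 0.25 × 0.28 / (π × 0.875²) = 0.029103. Accumulating E over each segment gives final E = 2.2199.

G0 X0.00 Y0.00 Z3.36
G1 X11.00 Y0.00 E0.3201
G1 X11.00 Y25.50 E1.0622
G1 X0.00 Y25.50 E1.3824
G1 X0.00 Y19.55 E1.5555
G1 X1.80 Y18.80 E1.6123
G1 X4.00 Y13.50 E1.7793
G1 X1.80 Y8.20 E1.9463
G1 X0.00 Y7.45 E2.0030
G1 X0.00 Y0.00 E2.2199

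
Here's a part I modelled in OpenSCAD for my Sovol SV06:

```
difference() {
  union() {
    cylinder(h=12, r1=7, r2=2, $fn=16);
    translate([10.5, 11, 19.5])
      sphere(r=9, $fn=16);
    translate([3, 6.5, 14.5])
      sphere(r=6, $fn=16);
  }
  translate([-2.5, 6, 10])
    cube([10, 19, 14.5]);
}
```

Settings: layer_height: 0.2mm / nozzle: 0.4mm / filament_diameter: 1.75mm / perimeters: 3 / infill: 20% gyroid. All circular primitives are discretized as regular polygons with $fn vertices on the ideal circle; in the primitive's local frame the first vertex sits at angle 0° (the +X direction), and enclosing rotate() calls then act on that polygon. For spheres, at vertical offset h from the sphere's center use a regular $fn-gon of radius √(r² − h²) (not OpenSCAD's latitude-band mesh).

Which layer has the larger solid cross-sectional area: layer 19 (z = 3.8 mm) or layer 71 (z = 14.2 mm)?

Layer 19 (z = 3.8): the cone contributes a regular 16-gon of circumradius 5.417 (interpolated between r1=7 and r2=2 at t=0.317) (area = (16/2)·5.417²·sin(360°/16) = 89.82 mm²); the sphere at (10.5, 11) is not intersected at this z (|z−center|=15.700 > r=9); the sphere at (3, 6.5) is not intersected at this z (|z−center|=10.700 > r=6); Taking the union: only the cone is present, so the union is just that shape — area = 89.82 mm²; the cube at (-2.5, 6) does not reach this height (z outside [10, 24.5]); After the difference (first − rest): none of the subtracted shapes is present at this height, so that combined region is unchanged — area = 89.82 mm². So its area = 89.82 mm². Layer 71 (z = 14.2): the cone is not intersected at this z (z outside [0, 12]); the r=9 sphere at (10.5, 11) contributes a regular 16-gon of circumradius √(9²−5.3²) = 7.274 (area = (16/2)·7.274²·sin(360°/16) = 161.98 mm²); the sphere at (3, 6.5): section is a regular 16-gon, circumradius = √(r²−h²) = √(6²−0.3²) = 5.992 (area = (16/2)·5.992²·sin(360°/16) = 109.94 mm²); Merging all regions: the regions partially overlap — summed areas 271.92 mm² minus the doubly-counted overlap 29.15 mm² gives 242.77 mm² — area = 242.77 mm²; the cube at (-2.5, 6) (footprint 10×19) is included at this height (area 190.00 mm²); Subtracting the remaining from the first: starting from the result so far (242.77 mm²), the 10×19 cube at (-2.5, 6) partially overlaps it — only the 72.24 mm² overlap (of its 190.00 mm²) is removed, clipping the outline — area = 170.53 mm². So its area = 170.53 mm². Layer 71 is larger (170.53 vs 89.82 mm²).

layer 71 (z = 14.2 mm)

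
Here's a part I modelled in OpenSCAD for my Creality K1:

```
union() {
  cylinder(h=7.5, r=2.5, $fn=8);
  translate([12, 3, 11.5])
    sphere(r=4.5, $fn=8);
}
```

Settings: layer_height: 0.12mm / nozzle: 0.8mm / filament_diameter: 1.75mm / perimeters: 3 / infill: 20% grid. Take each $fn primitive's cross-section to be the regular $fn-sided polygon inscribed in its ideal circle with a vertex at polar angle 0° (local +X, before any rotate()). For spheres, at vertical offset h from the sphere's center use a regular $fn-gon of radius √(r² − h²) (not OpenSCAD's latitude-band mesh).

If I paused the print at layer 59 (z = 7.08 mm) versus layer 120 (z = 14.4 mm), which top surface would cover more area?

layer 120 (z = 14.4 mm)

Layer 59 (z = 7.08): the r=2.5 cylinder contributes a regular 8-gon of circumradius 2.5 (area = (8/2)·2.500²·sin(360°/8) = 17.68 mm²); the sphere at (12, 3): section is a regular 8-gon, circumradius = √(r²−h²) = √(4.5²−4.42²) = 0.845 (area = (8/2)·0.845²·sin(360°/8) = 2.02 mm²); Taking the union: the 2 present regions are separate (no shared area or edge), so areas and boundary lengths simply add and each stays a separate island — area = 19.70 mm². So its area = 19.70 mm². Layer 120 (z = 14.4): the cylinder is absent (z outside [0, 7.5]); the sphere at (12, 3): section is a regular 8-gon, circumradius = √(r²−h²) = √(4.5²−2.9²) = 3.441 (area = (8/2)·3.441²·sin(360°/8) = 33.49 mm²); Merging all regions: only the r=4.5 sphere at (12, 3) is present, so the union is just that shape — area = 33.49 mm². So its area = 33.49 mm². Layer 120 is larger (33.49 vs 19.70 mm²).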